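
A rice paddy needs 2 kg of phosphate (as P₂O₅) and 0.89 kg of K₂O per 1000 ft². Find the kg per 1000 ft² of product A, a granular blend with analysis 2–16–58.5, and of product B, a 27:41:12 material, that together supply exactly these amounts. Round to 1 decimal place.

Per-1000 ft² balance (a = product A, b = product B):
P₂O₅: 0.16·a + 0.41·b = 2
K₂O: 0.585·a + 0.12·b = 0.89
Eliminate a: (row1) − 0.16/0.585·(row2) → 0.377179·b = 1.75658, so b = 4.65715.
Back-substitute: a = (2 − 0.41·4.65715) / 0.16 = 0.566055.

0.6 kg product A, 4.7 kg product B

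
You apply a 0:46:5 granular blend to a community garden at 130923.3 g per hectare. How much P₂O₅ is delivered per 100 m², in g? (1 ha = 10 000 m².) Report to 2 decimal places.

602.25 g P₂O₅ per hundred sq m

P₂O₅ per hectare = 130923.3 × 46% = 60224.7 g.
Convert to per 100 m²: 60224.7 × 0.01 = 602.247 g.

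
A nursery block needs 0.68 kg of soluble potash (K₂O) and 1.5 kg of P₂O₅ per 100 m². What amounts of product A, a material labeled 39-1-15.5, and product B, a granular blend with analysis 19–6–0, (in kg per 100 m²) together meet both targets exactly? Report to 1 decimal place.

4.4 kg product A, 24.3 kg product B

Let a = kg of product A, b = kg of product B (per 100 m²).
K₂O: 0.155·a + 0·b = 0.68
P₂O₅: 0.01·a + 0.06·b = 1.5
From row1: a = (0.68 − 0·b) / 0.155.
Into row2: 0.01·(0.68 − 0·b)/0.155 + 0.06·b = 1.5 → b = 24.2688, a = 4.3871.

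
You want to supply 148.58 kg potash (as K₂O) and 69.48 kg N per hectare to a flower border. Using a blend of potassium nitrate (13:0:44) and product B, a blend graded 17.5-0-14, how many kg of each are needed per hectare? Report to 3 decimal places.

Let a = kg of potassium nitrate, b = kg of product B (per hectare).
K₂O: 0.44·a + 0.14·b = 148.58
N: 0.13·a + 0.175·b = 69.48
Eliminate a: (row1) − 0.44/0.13·(row2) → -0.452308·b = -86.5831, so b = 191.4252.
Back-substitute: a = (148.58 − 0.14·191.4252) / 0.44 = 276.7738.

276.774 kg potassium nitrate, 191.425 kg product B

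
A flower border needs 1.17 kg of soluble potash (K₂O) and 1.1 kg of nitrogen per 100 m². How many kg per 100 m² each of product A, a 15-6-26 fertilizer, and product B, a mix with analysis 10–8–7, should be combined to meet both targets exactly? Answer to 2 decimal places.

Per-100 m² balance (a = product A, b = product B):
K₂O: 0.26·a + 0.07·b = 1.17
N: 0.15·a + 0.1·b = 1.1
Eliminate b: (row1) − 0.07/0.1·(row2) → 0.155·a = 0.4, so a = 2.58065.
Then b = (1.1 − 0.15·2.58065) / 0.1 = 7.12903.

2.58 kg product A, 7.13 kg product B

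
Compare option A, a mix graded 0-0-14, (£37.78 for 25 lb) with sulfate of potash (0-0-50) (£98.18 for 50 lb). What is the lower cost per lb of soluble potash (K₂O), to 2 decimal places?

£3.93 per lb K₂O (sulfate of potash)

option A: K₂O per bag = 25 × 14% = 3.5 lb; cost = 37.78 / 3.5 = £10.7943/lb K₂O.
sulfate of potash: K₂O per bag = 50 × 50% = 25 lb; cost = 98.18 / 25 = £3.9272/lb K₂O.
sulfate of potash is cheaper.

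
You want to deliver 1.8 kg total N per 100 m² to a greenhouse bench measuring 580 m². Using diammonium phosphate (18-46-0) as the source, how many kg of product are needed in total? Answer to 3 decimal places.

58.000 kg

Product per 100 m² = 1.8 / 18% = 10 kg.
Total product = 10 × 580 / 100 = 58 kg.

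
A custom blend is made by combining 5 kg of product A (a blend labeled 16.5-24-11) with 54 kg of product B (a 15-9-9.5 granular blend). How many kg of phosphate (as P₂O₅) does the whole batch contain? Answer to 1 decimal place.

P₂O₅ mass = 24%×5 + 9%×54 = 6.06 kg.

6.1 kg P₂O₅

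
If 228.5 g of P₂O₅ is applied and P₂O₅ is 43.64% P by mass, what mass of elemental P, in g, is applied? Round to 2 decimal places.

99.72 g P

P = 228.5 × 0.4364 = 99.7174 g.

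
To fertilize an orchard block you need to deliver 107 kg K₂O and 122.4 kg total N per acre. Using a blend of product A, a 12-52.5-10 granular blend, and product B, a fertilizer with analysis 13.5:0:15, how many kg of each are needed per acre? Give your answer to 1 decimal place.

870.0 kg product A, 133.3 kg product B

With a, b = kg per acre of product A and product B:
K₂O: 0.1·a + 0.15·b = 107
N: 0.12·a + 0.135·b = 122.4
Eliminate a: (row1) − 0.1/0.12·(row2) → 0.0375·b = 5, so b = 133.333.
Back-substitute: a = (107 − 0.15·133.333) / 0.1 = 870.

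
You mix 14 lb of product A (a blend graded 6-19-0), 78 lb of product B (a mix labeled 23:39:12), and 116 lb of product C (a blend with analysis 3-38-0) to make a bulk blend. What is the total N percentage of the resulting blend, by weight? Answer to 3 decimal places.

Total mass = 14 + 78 + 116 = 208 lb.
N mass = 6%×14 + 23%×78 + 3%×116 = 22.26 lb.
% N = 22.26 / 208 = 10.7019%.

10.702% N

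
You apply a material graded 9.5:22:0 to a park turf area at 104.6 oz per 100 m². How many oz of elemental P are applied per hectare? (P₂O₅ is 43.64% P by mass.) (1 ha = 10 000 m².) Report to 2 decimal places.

P₂O₅ per 100 m² = 104.6 × 22% = 23.012 oz.
Elemental P = 23.012 × 0.4364 = 10.0424 oz per 100 m².
Convert to per hectare: 10.0424 × 100 = 1004.244 oz.

1004.24 oz P per hectare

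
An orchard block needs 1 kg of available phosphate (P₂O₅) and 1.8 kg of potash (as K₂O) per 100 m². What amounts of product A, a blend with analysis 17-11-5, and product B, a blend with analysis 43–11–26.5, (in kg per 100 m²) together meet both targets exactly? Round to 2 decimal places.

Let a = kg of product A, b = kg of product B (per 100 m²).
P₂O₅: 0.11·a + 0.11·b = 1
K₂O: 0.05·a + 0.265·b = 1.8
From row1: a = (1 − 0.11·b) / 0.11.
Into row2: 0.05·(1 − 0.11·b)/0.11 + 0.265·b = 1.8 → b = 6.25793, a = 2.83298.

2.83 kg product A, 6.26 kg product B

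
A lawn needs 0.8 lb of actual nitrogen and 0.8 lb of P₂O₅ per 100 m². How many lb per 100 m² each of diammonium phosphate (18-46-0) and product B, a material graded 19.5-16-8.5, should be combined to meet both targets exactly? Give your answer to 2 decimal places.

With a, b = lb per 100 m² of diammonium phosphate and product B:
N: 0.18·a + 0.195·b = 0.8
P₂O₅: 0.46·a + 0.16·b = 0.8
From row1: a = (0.8 − 0.195·b) / 0.18.
Into row2: 0.46·(0.8 − 0.195·b)/0.18 + 0.16·b = 0.8 → b = 3.67816, a = 0.45977.

0.46 lb diammonium phosphate, 3.68 lb product B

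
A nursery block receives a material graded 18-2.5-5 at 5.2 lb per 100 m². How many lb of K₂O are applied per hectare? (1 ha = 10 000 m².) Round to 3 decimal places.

K₂O per 100 m² = 5.2 × 5% = 0.26 lb.
Convert to per hectare: 0.26 × 100 = 26 lb.

26.000 lb K₂O per hectare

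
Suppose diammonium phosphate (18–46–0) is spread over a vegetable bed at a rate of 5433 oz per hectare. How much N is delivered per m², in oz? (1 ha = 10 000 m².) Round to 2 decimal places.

nitrogen per hectare = 5433 × 18% = 977.94 oz.
Convert to per m²: 977.94 × 0.0001 = 0.097794 oz.

0.10 oz N per sq m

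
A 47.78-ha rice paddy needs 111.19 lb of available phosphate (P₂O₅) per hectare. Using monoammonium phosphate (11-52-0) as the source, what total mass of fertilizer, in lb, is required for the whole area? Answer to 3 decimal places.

10216.650 lb

Product per hectare = 111.19 / 52% = 213.827 lb.
Total product = 213.827 × 47.78 = 10216.6504 lb.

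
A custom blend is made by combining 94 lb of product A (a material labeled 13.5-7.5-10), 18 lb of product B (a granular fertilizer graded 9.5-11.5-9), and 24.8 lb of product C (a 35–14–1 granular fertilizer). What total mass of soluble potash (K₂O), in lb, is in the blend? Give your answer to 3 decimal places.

K₂O mass = 10%×94 + 9%×18 + 1%×24.8 = 11.268 lb.

11.268 lb K₂O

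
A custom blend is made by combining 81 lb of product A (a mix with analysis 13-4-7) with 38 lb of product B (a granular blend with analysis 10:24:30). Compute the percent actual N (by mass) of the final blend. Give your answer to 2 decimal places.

Total mass = 81 + 38 = 119 lb.
N mass = 13%×81 + 10%×38 = 14.33 lb.
% N = 14.33 / 119 = 12.042%.

12.04% N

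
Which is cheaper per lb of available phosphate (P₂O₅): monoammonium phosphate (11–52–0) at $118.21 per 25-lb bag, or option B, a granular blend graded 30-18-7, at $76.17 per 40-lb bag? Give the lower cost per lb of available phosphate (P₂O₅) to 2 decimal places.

$9.09 per lb P₂O₅ (monoammonium phosphate)

monoammonium phosphate: P₂O₅ per bag = 25 × 52% = 13 lb; cost = 118.21 / 13 = $9.0931/lb P₂O₅.
option B: P₂O₅ per bag = 40 × 18% = 7.2 lb; cost = 76.17 / 7.2 = $10.5792/lb P₂O₅.
monoammonium phosphate is cheaper.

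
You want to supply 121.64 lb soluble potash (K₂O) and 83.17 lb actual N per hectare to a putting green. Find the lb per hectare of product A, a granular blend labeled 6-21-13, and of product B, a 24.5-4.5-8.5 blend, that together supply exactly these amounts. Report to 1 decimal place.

Let a = lb of product A, b = lb of product B (per hectare).
K₂O: 0.13·a + 0.085·b = 121.64
N: 0.06·a + 0.245·b = 83.17
From row1: a = (121.64 − 0.085·b) / 0.13.
Into row2: 0.06·(121.64 − 0.085·b)/0.13 + 0.245·b = 83.17 → b = 131.353, a = 849.807.

849.8 lb product A, 131.4 lb product B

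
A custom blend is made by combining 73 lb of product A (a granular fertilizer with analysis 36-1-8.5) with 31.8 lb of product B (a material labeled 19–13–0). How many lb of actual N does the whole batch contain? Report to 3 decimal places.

N mass = 36%×73 + 19%×31.8 = 32.322 lb.

32.322 lb N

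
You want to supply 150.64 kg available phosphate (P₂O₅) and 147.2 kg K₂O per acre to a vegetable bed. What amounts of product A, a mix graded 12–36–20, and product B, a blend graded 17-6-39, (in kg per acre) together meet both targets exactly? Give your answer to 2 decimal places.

388.77 kg product A, 178.07 kg product B

Per-acre balance (a = product A, b = product B):
P₂O₅: 0.36·a + 0.06·b = 150.64
K₂O: 0.2·a + 0.39·b = 147.2
Eliminate a: (row1) − 0.36/0.2·(row2) → -0.642·b = -114.32, so b = 178.069.
Back-substitute: a = (150.64 − 0.06·178.069) / 0.36 = 388.766.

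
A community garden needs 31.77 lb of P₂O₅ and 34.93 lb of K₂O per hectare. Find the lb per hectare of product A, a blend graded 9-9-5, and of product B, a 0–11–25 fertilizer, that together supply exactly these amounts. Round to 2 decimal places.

241.19 lb product A, 91.48 lb product B

Per-hectare balance (a = product A, b = product B):
P₂O₅: 0.09·a + 0.11·b = 31.77
K₂O: 0.05·a + 0.25·b = 34.93
Solving simultaneously: a = 241.188, b = 91.4824.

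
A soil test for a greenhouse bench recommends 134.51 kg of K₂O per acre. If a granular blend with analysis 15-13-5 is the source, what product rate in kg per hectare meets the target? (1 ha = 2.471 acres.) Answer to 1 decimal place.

Product per acre = 134.51 / 5% = 2690.2 kg.
Convert to per hectare: 2690.2 × 2.471 = 6647.48 kg.

6647.5 kg of product per hectare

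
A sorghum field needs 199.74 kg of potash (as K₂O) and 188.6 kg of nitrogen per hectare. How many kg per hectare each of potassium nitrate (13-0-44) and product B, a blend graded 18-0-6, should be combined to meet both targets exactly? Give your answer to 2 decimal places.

Per-hectare balance (a = potassium nitrate, b = product B):
K₂O: 0.44·a + 0.06·b = 199.74
N: 0.13·a + 0.18·b = 188.6
Solving simultaneously: a = 345.059, b = 798.569.

345.06 kg potassium nitrate, 798.57 kg product B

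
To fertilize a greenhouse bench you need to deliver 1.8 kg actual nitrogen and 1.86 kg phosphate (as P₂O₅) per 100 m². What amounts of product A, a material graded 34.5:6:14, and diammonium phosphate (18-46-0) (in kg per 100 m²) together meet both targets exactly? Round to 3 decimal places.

With a, b = kg per 100 m² of product A and diammonium phosphate:
N: 0.345·a + 0.18·b = 1.8
P₂O₅: 0.06·a + 0.46·b = 1.86
Eliminate b: (row1) − 0.18/0.46·(row2) → 0.321522·a = 1.07217, so a = 3.33469.
Then b = (1.86 − 0.06·3.33469) / 0.46 = 3.60852.

3.335 kg product A, 3.609 kg diammonium phosphate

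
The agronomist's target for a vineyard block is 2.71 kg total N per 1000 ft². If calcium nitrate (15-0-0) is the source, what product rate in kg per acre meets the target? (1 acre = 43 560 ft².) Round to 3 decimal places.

786.984 kg of product per acre

Product per 1000 ft² = 2.71 / 15% = 18.0667 kg.
Convert to per acre: 18.0667 × 43.56 = 786.984 kg.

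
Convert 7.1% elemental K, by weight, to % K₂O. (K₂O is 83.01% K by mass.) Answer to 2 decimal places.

8.55% K₂O

%K₂O = 7.1 / 0.8301 = 8.55319%.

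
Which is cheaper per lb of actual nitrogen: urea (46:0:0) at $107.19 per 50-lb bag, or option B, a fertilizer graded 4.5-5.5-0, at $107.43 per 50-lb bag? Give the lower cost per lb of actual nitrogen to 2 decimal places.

$4.66 per lb N (urea)

urea: N per bag = 50 × 46% = 23 lb; cost = 107.19 / 23 = $4.6604/lb N.
option B: N per bag = 50 × 4.5% = 2.25 lb; cost = 107.43 / 2.25 = $47.7467/lb N.
urea is cheaper.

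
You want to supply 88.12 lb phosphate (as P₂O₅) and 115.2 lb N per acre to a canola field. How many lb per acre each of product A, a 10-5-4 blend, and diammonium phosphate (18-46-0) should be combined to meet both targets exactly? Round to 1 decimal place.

1003.5 lb product A, 82.5 lb diammonium phosphate

Let a = lb of product A, b = lb of diammonium phosphate (per acre).
P₂O₅: 0.05·a + 0.46·b = 88.12
N: 0.1·a + 0.18·b = 115.2
Eliminate b: (row1) − 0.46/0.18·(row2) → -0.205556·a = -206.28, so a = 1003.52.
Then b = (115.2 − 0.1·1003.52) / 0.18 = 82.4865.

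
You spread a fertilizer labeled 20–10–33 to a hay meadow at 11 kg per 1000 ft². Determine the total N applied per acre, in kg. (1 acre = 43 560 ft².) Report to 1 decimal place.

95.8 kg N per acre

nitrogen per 1000 ft² = 11 × 20% = 2.2 kg.
Convert to per acre: 2.2 × 43.56 = 95.832 kg.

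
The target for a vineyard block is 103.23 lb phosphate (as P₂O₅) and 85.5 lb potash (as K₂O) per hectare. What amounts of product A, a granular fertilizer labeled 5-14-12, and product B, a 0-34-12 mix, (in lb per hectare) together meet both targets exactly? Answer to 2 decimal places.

With a, b = lb per hectare of product A and product B:
P₂O₅: 0.14·a + 0.34·b = 103.23
K₂O: 0.12·a + 0.12·b = 85.5
Eliminate a: (row1) − 0.14/0.12·(row2) → 0.2·b = 3.48, so b = 17.4.
Back-substitute: a = (103.23 − 0.34·17.4) / 0.14 = 695.1.

695.10 lb product A, 17.40 lb product B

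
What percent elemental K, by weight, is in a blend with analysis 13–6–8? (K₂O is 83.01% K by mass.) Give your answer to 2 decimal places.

6.64% K

%K = 8 × 0.8301 = 6.6408%.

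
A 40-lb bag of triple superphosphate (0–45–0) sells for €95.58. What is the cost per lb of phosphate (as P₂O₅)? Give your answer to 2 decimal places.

€5.31 per lb P₂O₅

P₂O₅ in bag = 40 × 45% = 18 lb.
Cost per lb P₂O₅ = €95.58 / 18 = €5.3100.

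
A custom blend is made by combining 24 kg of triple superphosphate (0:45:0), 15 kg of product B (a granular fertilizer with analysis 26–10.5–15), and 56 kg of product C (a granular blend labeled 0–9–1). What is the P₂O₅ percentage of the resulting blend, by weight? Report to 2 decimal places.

Total mass = 24 + 15 + 56 = 95 kg.
P₂O₅ mass = 45%×24 + 10.5%×15 + 9%×56 = 17.415 kg.
% P₂O₅ = 17.415 / 95 = 18.3316%.

18.33% P₂O₅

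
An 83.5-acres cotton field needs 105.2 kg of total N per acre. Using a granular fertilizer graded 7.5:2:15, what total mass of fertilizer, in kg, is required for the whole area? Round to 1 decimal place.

117122.7 kg

Product per acre = 105.2 / 7.5% = 1402.67 kg.
Total product = 1402.67 × 83.5 = 117122.67 kg.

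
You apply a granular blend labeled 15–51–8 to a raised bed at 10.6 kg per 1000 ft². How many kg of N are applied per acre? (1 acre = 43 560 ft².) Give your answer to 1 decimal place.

69.3 kg N per acre

nitrogen per 1000 ft² = 10.6 × 15% = 1.59 kg.
Convert to per acre: 1.59 × 43.56 = 69.2604 kg.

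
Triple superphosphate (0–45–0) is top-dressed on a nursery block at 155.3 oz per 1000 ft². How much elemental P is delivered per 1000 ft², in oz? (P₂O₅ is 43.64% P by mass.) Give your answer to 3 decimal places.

P₂O₅ per 1000 ft² = 155.3 × 45% = 69.885 oz.
Elemental P = 69.885 × 0.4364 = 30.4978 oz per 1000 ft².

30.498 oz P per thousand sq ft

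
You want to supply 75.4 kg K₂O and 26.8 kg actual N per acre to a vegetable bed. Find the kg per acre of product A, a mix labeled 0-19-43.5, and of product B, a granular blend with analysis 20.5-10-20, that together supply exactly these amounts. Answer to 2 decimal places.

113.23 kg product A, 130.73 kg product B

Let a = kg of product A, b = kg of product B (per acre).
K₂O: 0.435·a + 0.2·b = 75.4
N: 0·a + 0.205·b = 26.8
Solving simultaneously: a = 113.227, b = 130.732.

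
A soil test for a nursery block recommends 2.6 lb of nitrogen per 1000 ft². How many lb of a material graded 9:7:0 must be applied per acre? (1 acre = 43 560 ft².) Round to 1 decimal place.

Product per 1000 ft² = 2.6 / 9% = 28.8889 lb.
Convert to per acre: 28.8889 × 43.56 = 1258.4 lb.

1258.4 lb of product per acre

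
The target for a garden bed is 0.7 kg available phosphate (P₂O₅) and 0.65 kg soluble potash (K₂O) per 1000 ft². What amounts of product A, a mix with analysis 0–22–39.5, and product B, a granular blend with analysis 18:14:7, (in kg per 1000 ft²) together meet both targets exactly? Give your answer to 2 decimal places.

With a, b = kg per 1000 ft² of product A and product B:
P₂O₅: 0.22·a + 0.14·b = 0.7
K₂O: 0.395·a + 0.07·b = 0.65
From row1: a = (0.7 − 0.14·b) / 0.22.
Into row2: 0.395·(0.7 − 0.14·b)/0.22 + 0.07·b = 0.65 → b = 3.34586, a = 1.05263.

1.05 kg product A, 3.35 kg product B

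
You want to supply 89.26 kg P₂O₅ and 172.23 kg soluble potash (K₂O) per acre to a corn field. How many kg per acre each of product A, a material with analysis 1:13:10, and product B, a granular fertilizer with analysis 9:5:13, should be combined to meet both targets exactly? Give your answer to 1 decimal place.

Per-acre balance (a = product A, b = product B):
P₂O₅: 0.13·a + 0.05·b = 89.26
K₂O: 0.1·a + 0.13·b = 172.23
From row1: a = (89.26 − 0.05·b) / 0.13.
Into row2: 0.1·(89.26 − 0.05·b)/0.13 + 0.13·b = 172.23 → b = 1131.42, a = 251.454.

251.5 kg product A, 1131.4 kg product B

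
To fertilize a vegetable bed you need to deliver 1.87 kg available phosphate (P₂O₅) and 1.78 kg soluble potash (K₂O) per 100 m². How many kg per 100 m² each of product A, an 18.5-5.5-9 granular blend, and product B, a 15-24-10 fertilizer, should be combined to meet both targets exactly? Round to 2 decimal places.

14.92 kg product A, 4.37 kg product B

With a, b = kg per 100 m² of product A and product B:
P₂O₅: 0.055·a + 0.24·b = 1.87
K₂O: 0.09·a + 0.1·b = 1.78
Eliminate a: (row1) − 0.055/0.09·(row2) → 0.178889·b = 0.782222, so b = 4.37267.
Back-substitute: a = (1.87 − 0.24·4.37267) / 0.055 = 14.9193.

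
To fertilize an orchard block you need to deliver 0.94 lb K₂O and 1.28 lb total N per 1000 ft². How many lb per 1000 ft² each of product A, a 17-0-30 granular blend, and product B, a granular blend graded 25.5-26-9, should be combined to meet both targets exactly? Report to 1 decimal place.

2.0 lb product A, 3.7 lb product B

With a, b = lb per 1000 ft² of product A and product B:
K₂O: 0.3·a + 0.09·b = 0.94
N: 0.17·a + 0.255·b = 1.28
Solving simultaneously: a = 2.03431, b = 3.6634.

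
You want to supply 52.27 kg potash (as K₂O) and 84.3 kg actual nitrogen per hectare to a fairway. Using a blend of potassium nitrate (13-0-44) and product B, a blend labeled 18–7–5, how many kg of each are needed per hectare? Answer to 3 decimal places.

Per-hectare balance (a = potassium nitrate, b = product B):
K₂O: 0.44·a + 0.05·b = 52.27
N: 0.13·a + 0.18·b = 84.3
Solving simultaneously: a = 71.4388, b = 416.7387.

71.439 kg potassium nitrate, 416.739 kg product B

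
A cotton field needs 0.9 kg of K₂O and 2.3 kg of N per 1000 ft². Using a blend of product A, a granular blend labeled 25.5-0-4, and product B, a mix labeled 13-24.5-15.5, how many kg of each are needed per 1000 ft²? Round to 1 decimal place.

Let a = kg of product A, b = kg of product B (per 1000 ft²).
K₂O: 0.04·a + 0.155·b = 0.9
N: 0.255·a + 0.13·b = 2.3
Solving simultaneously: a = 6.97742, b = 4.00583.

7.0 kg product A, 4.0 kg product B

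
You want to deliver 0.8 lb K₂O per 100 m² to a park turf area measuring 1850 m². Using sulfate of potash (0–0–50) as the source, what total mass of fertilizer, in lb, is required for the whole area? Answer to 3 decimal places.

Product per 100 m² = 0.8 / 50% = 1.6 lb.
Total product = 1.6 × 1850 / 100 = 29.6 lb.

29.600 lb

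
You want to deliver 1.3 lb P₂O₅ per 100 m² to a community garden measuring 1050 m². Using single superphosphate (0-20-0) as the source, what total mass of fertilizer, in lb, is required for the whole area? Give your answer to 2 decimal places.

68.25 lb

Product per 100 m² = 1.3 / 20% = 6.5 lb.
Total product = 6.5 × 1050 / 100 = 68.25 lb.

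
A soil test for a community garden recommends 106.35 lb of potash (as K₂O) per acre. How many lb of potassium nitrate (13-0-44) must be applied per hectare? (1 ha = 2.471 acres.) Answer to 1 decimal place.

597.3 lb of product per hectare

Product per acre = 106.35 / 44% = 241.705 lb.
Convert to per hectare: 241.705 × 2.471 = 597.252 lb.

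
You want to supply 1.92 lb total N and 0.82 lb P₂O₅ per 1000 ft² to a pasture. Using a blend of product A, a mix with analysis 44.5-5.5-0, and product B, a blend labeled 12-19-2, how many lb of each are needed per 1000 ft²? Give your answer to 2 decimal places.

With a, b = lb per 1000 ft² of product A and product B:
N: 0.445·a + 0.12·b = 1.92
P₂O₅: 0.055·a + 0.19·b = 0.82
Eliminate a: (row1) − 0.445/0.055·(row2) → -1.41727·b = -4.71455, so b = 3.32649.
Back-substitute: a = (1.92 − 0.12·3.32649) / 0.445 = 3.41758.

3.42 lb product A, 3.33 lb product B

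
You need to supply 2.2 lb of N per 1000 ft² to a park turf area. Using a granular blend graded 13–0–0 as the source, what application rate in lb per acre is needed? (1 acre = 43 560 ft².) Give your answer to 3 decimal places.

Product per 1000 ft² = 2.2 / 13% = 16.9231 lb.
Convert to per acre: 16.9231 × 43.56 = 737.1692 lb.

737.169 lb of product per acre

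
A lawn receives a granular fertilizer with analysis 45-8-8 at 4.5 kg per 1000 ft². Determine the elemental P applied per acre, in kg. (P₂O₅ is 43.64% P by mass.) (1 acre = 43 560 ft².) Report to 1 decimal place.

P₂O₅ per 1000 ft² = 4.5 × 8% = 0.36 kg.
Elemental P = 0.36 × 0.4364 = 0.157104 kg per 1000 ft².
Convert to per acre: 0.157104 × 43.56 = 6.84345 kg.

6.8 kg P per acre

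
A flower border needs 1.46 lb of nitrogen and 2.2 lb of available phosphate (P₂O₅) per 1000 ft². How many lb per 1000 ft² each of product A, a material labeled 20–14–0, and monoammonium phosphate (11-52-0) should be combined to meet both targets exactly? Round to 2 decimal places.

Per-1000 ft² balance (a = product A, b = monoammonium phosphate):
N: 0.2·a + 0.11·b = 1.46
P₂O₅: 0.14·a + 0.52·b = 2.2
Eliminate b: (row1) − 0.11/0.52·(row2) → 0.170385·a = 0.994615, so a = 5.83747.
Then b = (2.2 − 0.14·5.83747) / 0.52 = 2.65914.

5.84 lb product A, 2.66 lb monoammonium phosphate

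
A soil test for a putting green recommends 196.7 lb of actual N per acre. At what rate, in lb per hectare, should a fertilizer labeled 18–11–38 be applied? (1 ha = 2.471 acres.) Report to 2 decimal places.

2700.25 lb of product per hectare

Product per acre = 196.7 / 18% = 1092.78 lb.
Convert to per hectare: 1092.78 × 2.471 = 2700.254 lb.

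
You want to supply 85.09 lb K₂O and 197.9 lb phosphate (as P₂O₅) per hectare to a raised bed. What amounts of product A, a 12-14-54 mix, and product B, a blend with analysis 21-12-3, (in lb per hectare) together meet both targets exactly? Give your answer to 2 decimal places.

70.52 lb product A, 1566.89 lb product B

Per-hectare balance (a = product A, b = product B):
K₂O: 0.54·a + 0.03·b = 85.09
P₂O₅: 0.14·a + 0.12·b = 197.9
Eliminate a: (row1) − 0.54/0.14·(row2) → -0.432857·b = -678.239, so b = 1566.888.
Back-substitute: a = (85.09 − 0.03·1566.888) / 0.54 = 70.5248.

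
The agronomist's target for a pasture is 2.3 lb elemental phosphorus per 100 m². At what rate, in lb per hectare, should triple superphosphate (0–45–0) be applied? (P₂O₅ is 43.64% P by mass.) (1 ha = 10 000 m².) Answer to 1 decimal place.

1171.2 lb of product per hectare

As P₂O₅: 2.3 / 0.4364 = 5.27039 lb per 100 m².
Product per 100 m² = 5.27039 / 45% = 11.712 lb.
Convert to per hectare: 11.712 × 100 = 1171.199 lb.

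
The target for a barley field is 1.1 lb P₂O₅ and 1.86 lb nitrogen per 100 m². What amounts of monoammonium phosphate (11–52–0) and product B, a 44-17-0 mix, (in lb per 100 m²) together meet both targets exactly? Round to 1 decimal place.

0.8 lb monoammonium phosphate, 4.0 lb product B

Per-100 m² balance (a = monoammonium phosphate, b = product B):
P₂O₅: 0.52·a + 0.17·b = 1.1
N: 0.11·a + 0.44·b = 1.86
Eliminate b: (row1) − 0.17/0.44·(row2) → 0.4775·a = 0.381364, so a = 0.798667.
Then b = (1.86 − 0.11·0.798667) / 0.44 = 4.02761.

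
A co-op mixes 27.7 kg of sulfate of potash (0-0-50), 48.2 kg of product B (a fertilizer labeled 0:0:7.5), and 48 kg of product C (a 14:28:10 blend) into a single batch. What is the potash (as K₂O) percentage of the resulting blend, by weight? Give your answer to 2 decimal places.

Total mass = 27.7 + 48.2 + 48 = 123.9 kg.
K₂O mass = 50%×27.7 + 7.5%×48.2 + 10%×48 = 22.265 kg.
% K₂O = 22.265 / 123.9 = 17.9701%.

17.97% K₂O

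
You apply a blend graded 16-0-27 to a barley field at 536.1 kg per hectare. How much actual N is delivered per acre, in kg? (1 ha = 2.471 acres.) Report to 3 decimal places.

nitrogen per hectare = 536.1 × 16% = 85.776 kg.
Convert to per acre: 85.776 × 0.404694 = 34.7131 kg.

34.713 kg N per acre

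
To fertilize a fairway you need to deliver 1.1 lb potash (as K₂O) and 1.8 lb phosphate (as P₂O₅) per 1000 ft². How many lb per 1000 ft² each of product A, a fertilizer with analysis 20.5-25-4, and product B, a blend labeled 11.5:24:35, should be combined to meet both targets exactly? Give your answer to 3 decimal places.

4.698 lb product A, 2.606 lb product B

Let a = lb of product A, b = lb of product B (per 1000 ft²).
K₂O: 0.04·a + 0.35·b = 1.1
P₂O₅: 0.25·a + 0.24·b = 1.8
Eliminate b: (row1) − 0.35/0.24·(row2) → -0.324583·a = -1.525, so a = 4.69833.
Then b = (1.8 − 0.25·4.69833) / 0.24 = 2.60591.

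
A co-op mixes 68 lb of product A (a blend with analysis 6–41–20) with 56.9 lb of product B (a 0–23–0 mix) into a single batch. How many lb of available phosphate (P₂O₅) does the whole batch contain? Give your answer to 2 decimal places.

P₂O₅ mass = 41%×68 + 23%×56.9 = 40.967 lb.

40.97 lb P₂O₅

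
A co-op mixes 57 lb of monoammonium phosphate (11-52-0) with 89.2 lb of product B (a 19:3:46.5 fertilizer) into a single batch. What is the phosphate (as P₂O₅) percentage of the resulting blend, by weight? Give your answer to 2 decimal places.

22.10% P₂O₅

Total mass = 57 + 89.2 = 146.2 lb.
P₂O₅ mass = 52%×57 + 3%×89.2 = 32.316 lb.
% P₂O₅ = 32.316 / 146.2 = 22.104%.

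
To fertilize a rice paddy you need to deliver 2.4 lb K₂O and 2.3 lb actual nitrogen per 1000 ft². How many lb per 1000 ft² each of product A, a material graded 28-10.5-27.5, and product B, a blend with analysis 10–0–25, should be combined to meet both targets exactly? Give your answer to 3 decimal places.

7.882 lb product A, 0.929 lb product B

Per-1000 ft² balance (a = product A, b = product B):
K₂O: 0.275·a + 0.25·b = 2.4
N: 0.28·a + 0.1·b = 2.3
Eliminate a: (row1) − 0.275/0.28·(row2) → 0.151786·b = 0.141071, so b = 0.929412.
Back-substitute: a = (2.4 − 0.25·0.929412) / 0.275 = 7.88235.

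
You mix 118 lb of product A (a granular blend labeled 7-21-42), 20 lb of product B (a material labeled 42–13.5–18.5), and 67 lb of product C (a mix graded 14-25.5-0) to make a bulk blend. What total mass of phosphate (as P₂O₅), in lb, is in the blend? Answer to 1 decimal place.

44.6 lb P₂O₅

P₂O₅ mass = 21%×118 + 13.5%×20 + 25.5%×67 = 44.565 lb.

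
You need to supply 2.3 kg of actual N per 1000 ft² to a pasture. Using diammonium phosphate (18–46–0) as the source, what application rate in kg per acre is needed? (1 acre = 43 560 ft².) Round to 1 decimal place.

556.6 kg of product per acre

Product per 1000 ft² = 2.3 / 18% = 12.7778 kg.
Convert to per acre: 12.7778 × 43.56 = 556.6 kg.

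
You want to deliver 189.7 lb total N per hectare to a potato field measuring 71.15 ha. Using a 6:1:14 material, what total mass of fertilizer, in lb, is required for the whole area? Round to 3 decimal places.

224952.583 lb

Product per hectare = 189.7 / 6% = 3161.67 lb.
Total product = 3161.67 × 71.15 = 224952.5833 lb.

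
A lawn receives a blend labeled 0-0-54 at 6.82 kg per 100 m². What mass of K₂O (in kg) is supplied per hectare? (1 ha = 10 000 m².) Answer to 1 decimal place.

K₂O per 100 m² = 6.82 × 54% = 3.6828 kg.
Convert to per hectare: 3.6828 × 100 = 368.28 kg.

368.3 kg K₂O per hectare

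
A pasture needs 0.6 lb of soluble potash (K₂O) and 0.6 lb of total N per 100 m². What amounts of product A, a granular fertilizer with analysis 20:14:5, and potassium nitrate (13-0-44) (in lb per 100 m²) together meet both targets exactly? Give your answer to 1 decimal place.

With a, b = lb per 100 m² of product A and potassium nitrate:
K₂O: 0.05·a + 0.44·b = 0.6
N: 0.2·a + 0.13·b = 0.6
From row1: a = (0.6 − 0.44·b) / 0.05.
Into row2: 0.2·(0.6 − 0.44·b)/0.05 + 0.13·b = 0.6 → b = 1.10429, a = 2.28221.

2.3 lb product A, 1.1 lb potassium nitrate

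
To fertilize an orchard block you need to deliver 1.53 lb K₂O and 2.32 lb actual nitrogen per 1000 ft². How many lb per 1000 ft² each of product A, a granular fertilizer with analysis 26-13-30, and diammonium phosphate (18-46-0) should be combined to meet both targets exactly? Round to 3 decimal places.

5.100 lb product A, 5.522 lb diammonium phosphate

With a, b = lb per 1000 ft² of product A and diammonium phosphate:
K₂O: 0.3·a + 0·b = 1.53
N: 0.26·a + 0.18·b = 2.32
From row1: a = (1.53 − 0·b) / 0.3.
Into row2: 0.26·(1.53 − 0·b)/0.3 + 0.18·b = 2.32 → b = 5.52222, a = 5.1.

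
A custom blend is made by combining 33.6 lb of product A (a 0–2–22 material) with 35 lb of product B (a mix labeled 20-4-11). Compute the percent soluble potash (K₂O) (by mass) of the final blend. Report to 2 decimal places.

Total mass = 33.6 + 35 = 68.6 lb.
K₂O mass = 22%×33.6 + 11%×35 = 11.242 lb.
% K₂O = 11.242 / 68.6 = 16.3878%.

16.39% K₂O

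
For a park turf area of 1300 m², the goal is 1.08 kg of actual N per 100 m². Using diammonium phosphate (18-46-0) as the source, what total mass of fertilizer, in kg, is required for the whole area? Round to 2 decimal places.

78.00 kg

Product per 100 m² = 1.08 / 18% = 6 kg.
Total product = 6 × 1300 / 100 = 78 kg.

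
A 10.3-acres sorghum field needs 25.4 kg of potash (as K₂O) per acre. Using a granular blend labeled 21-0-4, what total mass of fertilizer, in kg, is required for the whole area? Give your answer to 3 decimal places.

Product per acre = 25.4 / 4% = 635 kg.
Total product = 635 × 10.3 = 6540.5 kg.

6540.500 kg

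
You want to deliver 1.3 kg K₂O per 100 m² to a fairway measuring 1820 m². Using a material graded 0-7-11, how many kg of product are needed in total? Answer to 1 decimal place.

215.1 kg

Product per 100 m² = 1.3 / 11% = 11.8182 kg.
Total product = 11.8182 × 1820 / 100 = 215.091 kg.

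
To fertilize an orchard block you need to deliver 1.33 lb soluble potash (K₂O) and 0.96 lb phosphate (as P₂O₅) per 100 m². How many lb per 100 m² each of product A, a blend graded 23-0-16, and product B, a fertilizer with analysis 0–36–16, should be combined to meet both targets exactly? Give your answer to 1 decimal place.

Let a = lb of product A, b = lb of product B (per 100 m²).
K₂O: 0.16·a + 0.16·b = 1.33
P₂O₅: 0·a + 0.36·b = 0.96
Solving simultaneously: a = 5.64583, b = 2.66667.

5.6 lb product A, 2.7 lb product B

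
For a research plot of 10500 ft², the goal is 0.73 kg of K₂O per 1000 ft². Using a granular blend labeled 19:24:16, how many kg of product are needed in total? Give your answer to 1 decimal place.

Product per 1000 ft² = 0.73 / 16% = 4.5625 kg.
Total product = 4.5625 × 10500 / 1000 = 47.9062 kg.

47.9 kg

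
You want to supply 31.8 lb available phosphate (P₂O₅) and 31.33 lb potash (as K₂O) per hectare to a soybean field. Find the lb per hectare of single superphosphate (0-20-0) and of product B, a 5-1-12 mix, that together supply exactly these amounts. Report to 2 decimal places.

With a, b = lb per hectare of single superphosphate and product B:
P₂O₅: 0.2·a + 0.01·b = 31.8
K₂O: 0·a + 0.12·b = 31.33
Solving simultaneously: a = 145.946, b = 261.083.

145.95 lb single superphosphate, 261.08 lb product B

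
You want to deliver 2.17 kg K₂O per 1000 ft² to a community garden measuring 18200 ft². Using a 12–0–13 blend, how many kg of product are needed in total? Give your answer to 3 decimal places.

Product per 1000 ft² = 2.17 / 13% = 16.6923 kg.
Total product = 16.6923 × 18200 / 1000 = 303.8 kg.

303.800 kg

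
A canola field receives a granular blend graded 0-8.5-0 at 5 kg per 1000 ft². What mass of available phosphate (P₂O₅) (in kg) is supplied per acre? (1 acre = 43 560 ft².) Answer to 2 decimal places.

P₂O₅ per 1000 ft² = 5 × 8.5% = 0.425 kg.
Convert to per acre: 0.425 × 43.56 = 18.513 kg.

18.51 kg P₂O₅ per acre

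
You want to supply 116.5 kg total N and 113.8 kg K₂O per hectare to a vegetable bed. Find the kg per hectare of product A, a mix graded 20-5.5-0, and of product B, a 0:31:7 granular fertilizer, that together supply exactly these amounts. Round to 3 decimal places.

582.500 kg product A, 1625.714 kg product B

Let a = kg of product A, b = kg of product B (per hectare).
N: 0.2·a + 0·b = 116.5
K₂O: 0·a + 0.07·b = 113.8
Solving simultaneously: a = 582.5, b = 1625.7143.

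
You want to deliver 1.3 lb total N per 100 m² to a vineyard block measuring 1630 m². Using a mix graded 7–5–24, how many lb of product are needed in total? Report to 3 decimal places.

Product per 100 m² = 1.3 / 7% = 18.5714 lb.
Total product = 18.5714 × 1630 / 100 = 302.7143 lb.

302.714 lb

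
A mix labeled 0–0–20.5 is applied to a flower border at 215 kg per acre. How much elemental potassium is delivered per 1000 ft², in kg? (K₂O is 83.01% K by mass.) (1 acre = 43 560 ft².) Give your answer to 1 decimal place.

0.8 kg K per thousand sq ft

K₂O per acre = 215 × 20.5% = 44.075 kg.
Elemental K = 44.075 × 0.8301 = 36.5867 kg per acre.
Convert to per 1000 ft²: 36.5867 × 0.0229568 = 0.839914 kg.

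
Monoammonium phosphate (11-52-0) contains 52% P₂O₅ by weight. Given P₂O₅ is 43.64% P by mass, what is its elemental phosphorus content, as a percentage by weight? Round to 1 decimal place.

22.7% P

%P = 52 × 0.4364 = 22.6928%.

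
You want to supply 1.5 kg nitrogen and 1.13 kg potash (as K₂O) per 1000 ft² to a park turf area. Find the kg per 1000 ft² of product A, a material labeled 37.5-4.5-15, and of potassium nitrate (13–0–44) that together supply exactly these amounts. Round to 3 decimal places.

With a, b = kg per 1000 ft² of product A and potassium nitrate:
N: 0.375·a + 0.13·b = 1.5
K₂O: 0.15·a + 0.44·b = 1.13
Eliminate b: (row1) − 0.13/0.44·(row2) → 0.330682·a = 1.16614, so a = 3.52646.
Then b = (1.13 − 0.15·3.52646) / 0.44 = 1.36598.

3.526 kg product A, 1.366 kg potassium nitrate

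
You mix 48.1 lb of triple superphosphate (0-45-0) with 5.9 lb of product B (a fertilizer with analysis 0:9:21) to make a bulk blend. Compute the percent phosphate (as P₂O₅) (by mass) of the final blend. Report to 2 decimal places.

Total mass = 48.1 + 5.9 = 54 lb.
P₂O₅ mass = 45%×48.1 + 9%×5.9 = 22.176 lb.
% P₂O₅ = 22.176 / 54 = 41.0667%.

41.07% P₂O₅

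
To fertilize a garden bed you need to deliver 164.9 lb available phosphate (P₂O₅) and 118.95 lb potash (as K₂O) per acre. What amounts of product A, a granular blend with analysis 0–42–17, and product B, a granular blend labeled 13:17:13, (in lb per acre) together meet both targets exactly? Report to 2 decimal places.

Let a = lb of product A, b = lb of product B (per acre).
P₂O₅: 0.42·a + 0.17·b = 164.9
K₂O: 0.17·a + 0.13·b = 118.95
Solving simultaneously: a = 47.2957, b = 853.152.

47.30 lb product A, 853.15 lb product B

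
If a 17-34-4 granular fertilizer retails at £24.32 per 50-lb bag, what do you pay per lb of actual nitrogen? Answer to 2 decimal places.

£2.86 per lb N

N in bag = 50 × 17% = 8.5 lb.
Cost per lb N = £24.32 / 8.5 = £2.8612.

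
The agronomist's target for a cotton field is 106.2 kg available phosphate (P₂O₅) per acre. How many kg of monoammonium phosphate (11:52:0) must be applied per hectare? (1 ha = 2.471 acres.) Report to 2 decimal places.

504.65 kg of product per hectare

Product per acre = 106.2 / 52% = 204.231 kg.
Convert to per hectare: 204.231 × 2.471 = 504.654 kg.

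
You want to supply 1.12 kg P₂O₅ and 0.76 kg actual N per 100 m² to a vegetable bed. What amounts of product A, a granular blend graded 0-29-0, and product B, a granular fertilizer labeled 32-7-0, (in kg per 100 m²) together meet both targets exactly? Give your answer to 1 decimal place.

3.3 kg product A, 2.4 kg product B

Per-100 m² balance (a = product A, b = product B):
P₂O₅: 0.29·a + 0.07·b = 1.12
N: 0·a + 0.32·b = 0.76
Solving simultaneously: a = 3.28879, b = 2.375.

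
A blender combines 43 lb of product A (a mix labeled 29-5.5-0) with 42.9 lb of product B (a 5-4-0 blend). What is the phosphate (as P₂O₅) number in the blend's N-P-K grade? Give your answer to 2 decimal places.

4.75% P₂O₅

Total mass = 43 + 42.9 = 85.9 lb.
P₂O₅ mass = 5.5%×43 + 4%×42.9 = 4.081 lb.
% P₂O₅ = 4.081 / 85.9 = 4.75087%.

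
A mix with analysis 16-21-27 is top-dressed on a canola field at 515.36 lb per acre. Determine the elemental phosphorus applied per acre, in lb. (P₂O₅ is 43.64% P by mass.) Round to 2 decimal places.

47.23 lb P per acre

P₂O₅ per acre = 515.36 × 21% = 108.226 lb.
Elemental P = 108.226 × 0.4364 = 47.2297 lb per acre.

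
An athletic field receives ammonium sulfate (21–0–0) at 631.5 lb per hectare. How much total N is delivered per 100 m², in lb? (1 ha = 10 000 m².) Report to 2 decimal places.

1.33 lb N per hundred sq m

nitrogen per hectare = 631.5 × 21% = 132.615 lb.
Convert to per 100 m²: 132.615 × 0.01 = 1.32615 lb.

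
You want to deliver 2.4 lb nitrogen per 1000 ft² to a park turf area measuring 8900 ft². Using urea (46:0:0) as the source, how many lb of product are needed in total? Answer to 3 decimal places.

Product per 1000 ft² = 2.4 / 46% = 5.21739 lb.
Total product = 5.21739 × 8900 / 1000 = 46.4348 lb.

46.435 lb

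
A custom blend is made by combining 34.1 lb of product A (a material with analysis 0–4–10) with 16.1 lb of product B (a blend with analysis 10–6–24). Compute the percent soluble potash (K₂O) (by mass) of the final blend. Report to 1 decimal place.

14.5% K₂O

Total mass = 34.1 + 16.1 = 50.2 lb.
K₂O mass = 10%×34.1 + 24%×16.1 = 7.274 lb.
% K₂O = 7.274 / 50.2 = 14.49%.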